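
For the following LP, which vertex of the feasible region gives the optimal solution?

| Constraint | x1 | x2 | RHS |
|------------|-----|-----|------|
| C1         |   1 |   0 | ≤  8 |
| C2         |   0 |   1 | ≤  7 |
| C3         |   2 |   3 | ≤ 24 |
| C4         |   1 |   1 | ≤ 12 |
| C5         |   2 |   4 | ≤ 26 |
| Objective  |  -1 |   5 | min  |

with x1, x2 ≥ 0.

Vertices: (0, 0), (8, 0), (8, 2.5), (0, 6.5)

Evaluate the objective at each vertex of the feasible region:
  z(0, 0) = 0
  z(8, 0) = -8  ←
  z(8, 2.5) = 4.5
  z(0, 6.5) = 32.5
The minimum is at x1 = 8, x2 = 0.

(8, 0)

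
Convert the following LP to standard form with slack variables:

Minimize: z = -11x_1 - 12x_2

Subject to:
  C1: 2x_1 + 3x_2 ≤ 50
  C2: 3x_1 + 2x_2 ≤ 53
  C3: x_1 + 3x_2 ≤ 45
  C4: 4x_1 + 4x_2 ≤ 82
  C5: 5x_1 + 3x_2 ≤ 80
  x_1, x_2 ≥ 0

min z = -11x_1 - 12x_2

s.t.
  2x_1 + 3x_2 + s1 = 50
  3x_1 + 2x_2 + s2 = 53
  x_1 + 3x_2 + s3 = 45
  4x_1 + 4x_2 + s4 = 82
  5x_1 + 3x_2 + s5 = 80
  x_1, x_2, s1, s2, s3, s4, s5 ≥ 0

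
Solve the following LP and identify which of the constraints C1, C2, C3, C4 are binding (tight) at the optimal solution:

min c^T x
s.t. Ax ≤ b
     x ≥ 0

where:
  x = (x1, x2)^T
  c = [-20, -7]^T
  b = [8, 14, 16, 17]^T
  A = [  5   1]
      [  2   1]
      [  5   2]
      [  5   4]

At x1 = 1, x2 = 3, compute slack b - a·x for each constraint:
  C1: 8 − 8 = 0  (binding)
  C2: 14 − 5 = 9  (slack)
  C3: 16 − 11 = 5  (slack)
  C4: 17 − 17 = 0  (binding)

Optimal: x1 = 1, x2 = 3
Binding: C1, C4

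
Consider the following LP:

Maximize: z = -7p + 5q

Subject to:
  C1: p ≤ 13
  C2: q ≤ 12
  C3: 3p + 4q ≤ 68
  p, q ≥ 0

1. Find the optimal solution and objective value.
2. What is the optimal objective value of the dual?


1. p = 0, q = 12, z = 60
2. 60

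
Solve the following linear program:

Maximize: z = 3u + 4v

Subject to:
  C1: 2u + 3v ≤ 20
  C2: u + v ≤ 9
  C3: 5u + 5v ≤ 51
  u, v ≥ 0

Evaluate the objective at each vertex of the feasible region:
  z(0, 0) = 0
  z(9, 0) = 27
  z(7, 2) = 29  ←
  z(0, 6.667) = 26.67
The maximum is at u = 7, v = 2.

u = 7, v = 2, z = 29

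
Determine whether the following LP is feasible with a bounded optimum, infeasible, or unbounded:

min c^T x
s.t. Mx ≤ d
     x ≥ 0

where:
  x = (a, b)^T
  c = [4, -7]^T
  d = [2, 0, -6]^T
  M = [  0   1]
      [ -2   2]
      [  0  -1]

Infeasible (no feasible solution exists)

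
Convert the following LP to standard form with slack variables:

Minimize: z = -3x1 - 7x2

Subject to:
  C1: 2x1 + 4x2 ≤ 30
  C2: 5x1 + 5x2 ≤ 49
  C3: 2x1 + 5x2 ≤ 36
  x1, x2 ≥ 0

min z = -3x1 - 7x2

s.t.
  2x1 + 4x2 + s1 = 30
  5x1 + 5x2 + s2 = 49
  2x1 + 5x2 + s3 = 36
  x1, x2, s1, s2, s3 ≥ 0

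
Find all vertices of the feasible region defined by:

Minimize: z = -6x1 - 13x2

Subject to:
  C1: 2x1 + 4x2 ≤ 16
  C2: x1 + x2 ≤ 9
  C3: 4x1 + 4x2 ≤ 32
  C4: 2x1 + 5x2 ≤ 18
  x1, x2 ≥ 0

(0, 0), (8, 0), (4, 2), (0, 3.6)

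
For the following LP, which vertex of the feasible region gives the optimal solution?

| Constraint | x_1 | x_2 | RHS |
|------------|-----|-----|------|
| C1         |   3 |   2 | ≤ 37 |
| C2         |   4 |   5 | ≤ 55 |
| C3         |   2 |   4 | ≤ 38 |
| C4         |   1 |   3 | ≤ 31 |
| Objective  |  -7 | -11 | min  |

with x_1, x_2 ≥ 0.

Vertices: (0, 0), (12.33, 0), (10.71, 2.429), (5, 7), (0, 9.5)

Evaluate the objective at each vertex of the feasible region:
  z(0, 0) = 0
  z(12.33, 0) = -86.33
  z(10.71, 2.429) = -101.7
  z(5, 7) = -112  ←
  z(0, 9.5) = -104.5
The minimum is at x_1 = 5, x_2 = 7.

(5, 7)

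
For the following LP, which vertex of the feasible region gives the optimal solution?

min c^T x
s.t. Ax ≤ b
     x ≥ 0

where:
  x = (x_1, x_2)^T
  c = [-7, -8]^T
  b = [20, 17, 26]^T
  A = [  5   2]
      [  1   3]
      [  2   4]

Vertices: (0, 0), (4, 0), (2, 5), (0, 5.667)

Evaluate the objective at each vertex of the feasible region:
  z(0, 0) = 0
  z(4, 0) = -28
  z(2, 5) = -54  ←
  z(0, 5.667) = -45.33
The minimum is at x_1 = 2, x_2 = 5.

(2, 5)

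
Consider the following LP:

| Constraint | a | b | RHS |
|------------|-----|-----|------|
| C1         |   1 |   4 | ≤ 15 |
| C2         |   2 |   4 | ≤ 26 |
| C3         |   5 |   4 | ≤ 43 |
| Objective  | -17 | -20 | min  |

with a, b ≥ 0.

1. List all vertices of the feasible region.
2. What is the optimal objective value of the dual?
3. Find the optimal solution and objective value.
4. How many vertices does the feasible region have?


1. (0, 0), (8.6, 0), (7, 2), (0, 3.75)
2. -159
3. a = 7, b = 2, z = -159
4. 4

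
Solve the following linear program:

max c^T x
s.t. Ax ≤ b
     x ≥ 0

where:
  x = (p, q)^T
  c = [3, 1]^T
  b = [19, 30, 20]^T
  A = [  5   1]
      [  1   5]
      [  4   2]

Evaluate the objective at each vertex of the feasible region:
  z(0, 0) = 0
  z(3.8, 0) = 11.4
  z(3, 4) = 13  ←
  z(2.222, 5.556) = 12.22
  z(0, 6) = 6
The maximum is at p = 3, q = 4.

p = 3, q = 4, z = 13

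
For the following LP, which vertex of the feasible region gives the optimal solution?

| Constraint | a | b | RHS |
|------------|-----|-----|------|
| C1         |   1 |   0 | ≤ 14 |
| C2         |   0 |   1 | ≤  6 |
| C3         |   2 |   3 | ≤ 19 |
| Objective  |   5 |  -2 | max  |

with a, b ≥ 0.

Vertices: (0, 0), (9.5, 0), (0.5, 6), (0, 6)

Evaluate the objective at each vertex of the feasible region:
  z(0, 0) = 0
  z(9.5, 0) = 47.5  ←
  z(0.5, 6) = -9.5
  z(0, 6) = -12
The maximum is at a = 9.5, b = 0.

(9.5, 0)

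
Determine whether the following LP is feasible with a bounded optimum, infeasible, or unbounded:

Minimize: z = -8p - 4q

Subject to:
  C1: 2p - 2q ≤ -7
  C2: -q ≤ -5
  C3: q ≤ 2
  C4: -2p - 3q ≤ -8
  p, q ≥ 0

Infeasible (no feasible solution exists)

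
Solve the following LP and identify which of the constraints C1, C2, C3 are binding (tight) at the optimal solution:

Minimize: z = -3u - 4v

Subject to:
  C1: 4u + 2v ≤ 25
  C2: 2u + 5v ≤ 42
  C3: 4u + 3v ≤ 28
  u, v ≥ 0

At u = 1, v = 8, compute slack b - a·x for each constraint:
  C1: 25 − 20 = 5  (slack)
  C2: 42 − 42 = 0  (binding)
  C3: 28 − 28 = 0  (binding)

Optimal: u = 1, v = 8
Binding: C2, C3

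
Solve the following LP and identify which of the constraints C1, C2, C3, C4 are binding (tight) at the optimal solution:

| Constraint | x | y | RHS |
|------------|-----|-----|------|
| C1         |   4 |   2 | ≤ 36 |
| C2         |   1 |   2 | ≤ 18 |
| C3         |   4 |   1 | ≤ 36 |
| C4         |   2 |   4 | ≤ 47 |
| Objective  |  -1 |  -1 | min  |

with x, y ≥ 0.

At x = 6, y = 6, compute slack b - a·x for each constraint:
  C1: 36 − 36 = 0  (binding)
  C2: 18 − 18 = 0  (binding)
  C3: 36 − 30 = 6  (slack)
  C4: 47 − 36 = 11  (slack)

Optimal: x = 6, y = 6
Binding: C1, C2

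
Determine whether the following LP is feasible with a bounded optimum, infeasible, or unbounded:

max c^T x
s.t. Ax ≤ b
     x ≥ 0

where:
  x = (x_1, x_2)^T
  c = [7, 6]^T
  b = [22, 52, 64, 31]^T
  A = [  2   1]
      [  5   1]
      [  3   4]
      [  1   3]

Feasible with a bounded optimal solution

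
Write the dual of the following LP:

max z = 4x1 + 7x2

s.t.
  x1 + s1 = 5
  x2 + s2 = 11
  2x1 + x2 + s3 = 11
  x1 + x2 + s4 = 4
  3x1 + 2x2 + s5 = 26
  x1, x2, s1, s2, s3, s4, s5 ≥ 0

Primal max cᵀx s.t. Ax ≤ b, x ≥ 0  →  Dual min bᵀy s.t. Aᵀy ≥ c, y ≥ 0.

Minimize: z = 5y1 + 11y2 + 11y3 + 4y4 + 26y5

Subject to:
  y1 + 2y3 + y4 + 3y5 ≥ 4
  y2 + y3 + y4 + 2y5 ≥ 7
  y1, y2, y3, y4, y5 ≥ 0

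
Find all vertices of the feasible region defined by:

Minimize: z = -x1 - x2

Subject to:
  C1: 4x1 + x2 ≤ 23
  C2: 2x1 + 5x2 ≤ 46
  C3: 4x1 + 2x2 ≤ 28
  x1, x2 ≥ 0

(0, 0), (5.75, 0), (4.5, 5), (3, 8), (0, 9.2)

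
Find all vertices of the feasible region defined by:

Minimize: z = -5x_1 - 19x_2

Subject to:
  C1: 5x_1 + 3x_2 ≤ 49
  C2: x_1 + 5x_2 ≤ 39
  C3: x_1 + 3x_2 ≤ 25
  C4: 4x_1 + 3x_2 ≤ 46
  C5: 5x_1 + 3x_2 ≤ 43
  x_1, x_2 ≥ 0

(0, 0), (8.6, 0), (4.5, 6.833), (4, 7), (0, 7.8)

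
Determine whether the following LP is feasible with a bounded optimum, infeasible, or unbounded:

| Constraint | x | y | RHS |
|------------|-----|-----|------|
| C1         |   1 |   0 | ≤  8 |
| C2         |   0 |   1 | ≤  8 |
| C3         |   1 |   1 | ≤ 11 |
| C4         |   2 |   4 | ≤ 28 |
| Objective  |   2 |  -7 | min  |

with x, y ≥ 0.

Feasible with a bounded optimal solution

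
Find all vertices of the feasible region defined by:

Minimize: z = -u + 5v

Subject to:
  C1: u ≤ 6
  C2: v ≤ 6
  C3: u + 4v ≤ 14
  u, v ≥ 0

(0, 0), (6, 0), (6, 2), (0, 3.5)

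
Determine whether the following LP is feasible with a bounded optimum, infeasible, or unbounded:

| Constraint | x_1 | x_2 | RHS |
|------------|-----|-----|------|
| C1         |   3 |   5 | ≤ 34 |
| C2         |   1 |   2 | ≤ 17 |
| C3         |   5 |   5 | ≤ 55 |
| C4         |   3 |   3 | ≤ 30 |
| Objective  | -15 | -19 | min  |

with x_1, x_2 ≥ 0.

Feasible with a bounded optimal solution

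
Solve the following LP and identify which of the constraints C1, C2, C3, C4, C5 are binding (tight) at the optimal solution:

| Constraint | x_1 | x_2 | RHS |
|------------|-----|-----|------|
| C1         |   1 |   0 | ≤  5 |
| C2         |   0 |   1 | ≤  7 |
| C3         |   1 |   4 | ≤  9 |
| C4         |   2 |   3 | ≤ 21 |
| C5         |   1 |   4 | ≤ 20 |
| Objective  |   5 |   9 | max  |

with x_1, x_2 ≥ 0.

At x_1 = 5, x_2 = 1, compute slack b - a·x for each constraint:
  C1: 5 − 5 = 0  (binding)
  C2: 7 − 1 = 6  (slack)
  C3: 9 − 9 = 0  (binding)
  C4: 21 − 13 = 8  (slack)
  C5: 20 − 9 = 11  (slack)

Optimal: x_1 = 5, x_2 = 1
Binding: C1, C3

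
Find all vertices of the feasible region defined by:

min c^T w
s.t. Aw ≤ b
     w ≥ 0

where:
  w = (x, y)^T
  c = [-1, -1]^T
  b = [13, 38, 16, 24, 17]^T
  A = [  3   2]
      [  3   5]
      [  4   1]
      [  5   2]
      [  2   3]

(0, 0), (4, 0), (3.8, 0.8), (1, 5), (0, 5.667)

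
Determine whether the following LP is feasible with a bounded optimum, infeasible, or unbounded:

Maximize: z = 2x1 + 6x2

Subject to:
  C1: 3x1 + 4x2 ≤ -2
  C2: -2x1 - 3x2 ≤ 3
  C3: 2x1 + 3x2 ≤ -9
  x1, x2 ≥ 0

Infeasible (no feasible solution exists)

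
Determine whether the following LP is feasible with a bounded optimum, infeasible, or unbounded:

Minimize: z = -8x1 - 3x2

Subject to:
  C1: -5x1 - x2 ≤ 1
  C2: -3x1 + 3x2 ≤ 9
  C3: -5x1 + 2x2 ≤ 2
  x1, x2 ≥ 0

Unbounded (objective can decrease without bound)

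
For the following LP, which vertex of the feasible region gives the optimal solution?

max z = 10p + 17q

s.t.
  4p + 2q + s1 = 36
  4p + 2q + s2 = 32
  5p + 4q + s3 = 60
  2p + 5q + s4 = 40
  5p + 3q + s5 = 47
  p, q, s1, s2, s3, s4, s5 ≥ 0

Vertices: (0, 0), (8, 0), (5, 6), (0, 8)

Evaluate the objective at each vertex of the feasible region:
  z(0, 0) = 0
  z(8, 0) = 80
  z(5, 6) = 152  ←
  z(0, 8) = 136
The maximum is at p = 5, q = 6.

(5, 6)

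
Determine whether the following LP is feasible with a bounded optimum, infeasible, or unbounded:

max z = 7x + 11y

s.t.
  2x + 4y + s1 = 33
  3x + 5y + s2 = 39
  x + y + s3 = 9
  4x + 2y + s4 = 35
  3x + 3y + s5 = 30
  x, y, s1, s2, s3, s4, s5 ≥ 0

Feasible with a bounded optimal solution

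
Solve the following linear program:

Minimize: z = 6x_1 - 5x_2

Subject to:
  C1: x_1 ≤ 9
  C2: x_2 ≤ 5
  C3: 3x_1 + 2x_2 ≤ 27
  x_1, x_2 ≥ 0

Evaluate the objective at each vertex of the feasible region:
  z(0, 0) = 0
  z(9, 0) = 54
  z(5.667, 5) = 9
  z(0, 5) = -25  ←
The minimum is at x_1 = 0, x_2 = 5.

x_1 = 0, x_2 = 5, z = -25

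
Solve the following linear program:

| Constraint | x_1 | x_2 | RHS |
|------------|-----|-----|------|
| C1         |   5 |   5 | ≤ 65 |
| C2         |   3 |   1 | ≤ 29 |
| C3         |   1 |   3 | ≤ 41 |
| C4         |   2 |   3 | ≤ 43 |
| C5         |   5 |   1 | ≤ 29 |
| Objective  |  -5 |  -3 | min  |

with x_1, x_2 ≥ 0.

Evaluate the objective at each vertex of the feasible region:
  z(0, 0) = 0
  z(5.8, 0) = -29
  z(4, 9) = -47  ←
  z(0, 13) = -39
The minimum is at x_1 = 4, x_2 = 9.

x_1 = 4, x_2 = 9, z = -47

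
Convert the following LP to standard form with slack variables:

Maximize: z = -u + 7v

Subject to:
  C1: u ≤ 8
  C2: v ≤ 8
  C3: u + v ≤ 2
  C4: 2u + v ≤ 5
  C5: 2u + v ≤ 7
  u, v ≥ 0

max z = -u + 7v

s.t.
  u + s1 = 8
  v + s2 = 8
  u + v + s3 = 2
  2u + v + s4 = 5
  2u + v + s5 = 7
  u, v, s1, s2, s3, s4, s5 ≥ 0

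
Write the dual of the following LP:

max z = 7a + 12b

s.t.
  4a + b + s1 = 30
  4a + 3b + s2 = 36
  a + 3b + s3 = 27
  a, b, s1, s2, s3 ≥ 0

Primal max cᵀx s.t. Ax ≤ b, x ≥ 0  →  Dual min bᵀy s.t. Aᵀy ≥ c, y ≥ 0.

Minimize: z = 30y1 + 36y2 + 27y3

Subject to:
  4y1 + 4y2 + y3 ≥ 7
  y1 + 3y2 + 3y3 ≥ 12
  y1, y2, y3 ≥ 0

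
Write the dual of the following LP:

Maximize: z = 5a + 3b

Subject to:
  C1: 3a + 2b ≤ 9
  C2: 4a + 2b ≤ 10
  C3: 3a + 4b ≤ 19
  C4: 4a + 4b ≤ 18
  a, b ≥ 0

Primal max cᵀx s.t. Ax ≤ b, x ≥ 0  →  Dual min bᵀy s.t. Aᵀy ≥ c, y ≥ 0.

Minimize: z = 9y1 + 10y2 + 19y3 + 18y4

Subject to:
  3y1 + 4y2 + 3y3 + 4y4 ≥ 5
  2y1 + 2y2 + 4y3 + 4y4 ≥ 3
  y1, y2, y3, y4 ≥ 0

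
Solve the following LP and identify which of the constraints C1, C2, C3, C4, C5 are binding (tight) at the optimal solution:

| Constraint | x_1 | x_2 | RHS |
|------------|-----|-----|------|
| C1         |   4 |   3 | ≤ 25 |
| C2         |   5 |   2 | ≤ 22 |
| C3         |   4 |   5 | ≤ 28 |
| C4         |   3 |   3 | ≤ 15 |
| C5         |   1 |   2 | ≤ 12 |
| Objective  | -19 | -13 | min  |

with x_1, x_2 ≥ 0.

At x_1 = 4, x_2 = 1, compute slack b - a·x for each constraint:
  C1: 25 − 19 = 6  (slack)
  C2: 22 − 22 = 0  (binding)
  C3: 28 − 21 = 7  (slack)
  C4: 15 − 15 = 0  (binding)
  C5: 12 − 6 = 6  (slack)

Optimal: x_1 = 4, x_2 = 1
Binding: C2, C4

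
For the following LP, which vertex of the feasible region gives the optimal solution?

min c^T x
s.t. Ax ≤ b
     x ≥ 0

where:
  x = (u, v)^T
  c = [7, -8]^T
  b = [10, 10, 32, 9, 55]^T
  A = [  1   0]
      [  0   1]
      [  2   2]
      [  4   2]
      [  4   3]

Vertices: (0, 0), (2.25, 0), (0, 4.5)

Evaluate the objective at each vertex of the feasible region:
  z(0, 0) = 0
  z(2.25, 0) = 15.75
  z(0, 4.5) = -36  ←
The minimum is at u = 0, v = 4.5.

(0, 4.5)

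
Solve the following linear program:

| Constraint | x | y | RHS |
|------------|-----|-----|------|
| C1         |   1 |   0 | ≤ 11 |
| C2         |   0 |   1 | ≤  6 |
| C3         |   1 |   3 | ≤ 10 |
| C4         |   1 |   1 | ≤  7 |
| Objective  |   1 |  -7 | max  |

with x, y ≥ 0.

Evaluate the objective at each vertex of the feasible region:
  z(0, 0) = 0
  z(7, 0) = 7  ←
  z(5.5, 1.5) = -5
  z(0, 3.333) = -23.33
The maximum is at x = 7, y = 0.

x = 7, y = 0, z = 7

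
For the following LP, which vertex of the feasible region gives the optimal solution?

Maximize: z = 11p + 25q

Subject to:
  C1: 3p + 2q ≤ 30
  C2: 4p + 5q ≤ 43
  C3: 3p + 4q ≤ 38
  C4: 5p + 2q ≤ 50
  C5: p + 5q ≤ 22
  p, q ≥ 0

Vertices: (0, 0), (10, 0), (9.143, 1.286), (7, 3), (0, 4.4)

Evaluate the objective at each vertex of the feasible region:
  z(0, 0) = 0
  z(10, 0) = 110
  z(9.143, 1.286) = 132.7
  z(7, 3) = 152  ←
  z(0, 4.4) = 110
The maximum is at p = 7, q = 3.

(7, 3)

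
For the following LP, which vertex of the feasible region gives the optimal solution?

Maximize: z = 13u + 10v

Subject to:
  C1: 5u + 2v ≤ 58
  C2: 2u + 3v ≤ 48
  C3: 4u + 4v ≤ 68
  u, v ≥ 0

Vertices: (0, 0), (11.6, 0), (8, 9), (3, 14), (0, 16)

Evaluate the objective at each vertex of the feasible region:
  z(0, 0) = 0
  z(11.6, 0) = 150.8
  z(8, 9) = 194  ←
  z(3, 14) = 179
  z(0, 16) = 160
The maximum is at u = 8, v = 9.

(8, 9)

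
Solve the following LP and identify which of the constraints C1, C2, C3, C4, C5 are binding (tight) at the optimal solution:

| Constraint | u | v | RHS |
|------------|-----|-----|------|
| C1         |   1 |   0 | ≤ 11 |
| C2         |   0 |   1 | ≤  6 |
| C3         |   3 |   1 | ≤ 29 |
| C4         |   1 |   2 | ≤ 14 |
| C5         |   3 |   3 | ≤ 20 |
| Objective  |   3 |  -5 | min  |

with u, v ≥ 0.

At u = 0, v = 6, compute slack b - a·x for each constraint:
  C1: 11 − 0 = 11  (slack)
  C2: 6 − 6 = 0  (binding)
  C3: 29 − 6 = 23  (slack)
  C4: 14 − 12 = 2  (slack)
  C5: 20 − 18 = 2  (slack)

Optimal: u = 0, v = 6
Binding: C2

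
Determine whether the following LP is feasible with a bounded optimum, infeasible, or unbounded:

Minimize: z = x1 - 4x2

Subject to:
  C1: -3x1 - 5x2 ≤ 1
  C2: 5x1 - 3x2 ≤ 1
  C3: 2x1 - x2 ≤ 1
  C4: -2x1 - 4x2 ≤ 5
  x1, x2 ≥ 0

Unbounded (objective can decrease without bound)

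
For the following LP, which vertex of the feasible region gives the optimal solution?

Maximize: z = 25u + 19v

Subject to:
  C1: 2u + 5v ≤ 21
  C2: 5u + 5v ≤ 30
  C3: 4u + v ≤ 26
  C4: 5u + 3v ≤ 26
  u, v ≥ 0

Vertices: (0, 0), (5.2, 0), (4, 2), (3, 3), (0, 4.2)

Evaluate the objective at each vertex of the feasible region:
  z(0, 0) = 0
  z(5.2, 0) = 130
  z(4, 2) = 138  ←
  z(3, 3) = 132
  z(0, 4.2) = 79.8
The maximum is at u = 4, v = 2.

(4, 2)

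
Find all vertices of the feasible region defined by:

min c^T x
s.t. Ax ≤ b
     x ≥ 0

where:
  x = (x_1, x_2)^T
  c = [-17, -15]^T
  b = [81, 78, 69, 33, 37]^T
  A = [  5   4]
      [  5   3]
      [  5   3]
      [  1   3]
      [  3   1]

(0, 0), (12.33, 0), (10.5, 5.5), (9, 8), (0, 11)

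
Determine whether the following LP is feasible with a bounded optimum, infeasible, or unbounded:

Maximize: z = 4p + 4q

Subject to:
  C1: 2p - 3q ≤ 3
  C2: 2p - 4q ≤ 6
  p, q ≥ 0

Unbounded (objective can increase without bound)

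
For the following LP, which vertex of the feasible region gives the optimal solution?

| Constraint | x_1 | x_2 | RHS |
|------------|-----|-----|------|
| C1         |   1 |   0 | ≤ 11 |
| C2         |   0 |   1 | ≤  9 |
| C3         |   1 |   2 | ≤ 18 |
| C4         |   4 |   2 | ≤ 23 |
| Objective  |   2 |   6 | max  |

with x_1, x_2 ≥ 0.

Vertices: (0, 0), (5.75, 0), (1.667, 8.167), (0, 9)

Evaluate the objective at each vertex of the feasible region:
  z(0, 0) = 0
  z(5.75, 0) = 11.5
  z(1.667, 8.167) = 52.33
  z(0, 9) = 54  ←
The maximum is at x_1 = 0, x_2 = 9.

(0, 9)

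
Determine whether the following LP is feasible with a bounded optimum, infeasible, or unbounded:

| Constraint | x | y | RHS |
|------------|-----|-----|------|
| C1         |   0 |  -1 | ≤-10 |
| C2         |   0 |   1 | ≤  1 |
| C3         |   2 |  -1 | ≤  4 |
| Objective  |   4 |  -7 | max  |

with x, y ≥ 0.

Infeasible (no feasible solution exists)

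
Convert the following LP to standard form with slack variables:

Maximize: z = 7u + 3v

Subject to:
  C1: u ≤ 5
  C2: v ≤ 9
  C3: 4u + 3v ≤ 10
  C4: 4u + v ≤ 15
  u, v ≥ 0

max z = 7u + 3v

s.t.
  u + s1 = 5
  v + s2 = 9
  4u + 3v + s3 = 10
  4u + v + s4 = 15
  u, v, s1, s2, s3, s4 ≥ 0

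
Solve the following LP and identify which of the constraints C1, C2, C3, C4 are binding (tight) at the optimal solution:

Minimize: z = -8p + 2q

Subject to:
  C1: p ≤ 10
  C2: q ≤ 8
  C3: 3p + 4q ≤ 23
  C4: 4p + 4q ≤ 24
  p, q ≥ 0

At p = 6, q = 0, compute slack b - a·x for each constraint:
  C1: 10 − 6 = 4  (slack)
  C2: 8 − 0 = 8  (slack)
  C3: 23 − 18 = 5  (slack)
  C4: 24 − 24 = 0  (binding)

Optimal: p = 6, q = 0
Binding: C4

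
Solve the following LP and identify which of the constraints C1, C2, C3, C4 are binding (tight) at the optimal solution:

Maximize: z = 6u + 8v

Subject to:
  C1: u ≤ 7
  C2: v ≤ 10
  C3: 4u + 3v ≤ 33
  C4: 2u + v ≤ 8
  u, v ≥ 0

At u = 0, v = 8, compute slack b - a·x for each constraint:
  C1: 7 − 0 = 7  (slack)
  C2: 10 − 8 = 2  (slack)
  C3: 33 − 24 = 9  (slack)
  C4: 8 − 8 = 0  (binding)

Optimal: u = 0, v = 8
Binding: C4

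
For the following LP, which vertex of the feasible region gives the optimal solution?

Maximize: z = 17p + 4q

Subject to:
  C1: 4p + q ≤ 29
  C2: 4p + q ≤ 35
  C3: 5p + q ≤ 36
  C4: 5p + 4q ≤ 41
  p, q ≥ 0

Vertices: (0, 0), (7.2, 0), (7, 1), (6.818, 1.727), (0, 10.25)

Evaluate the objective at each vertex of the feasible region:
  z(0, 0) = 0
  z(7.2, 0) = 122.4
  z(7, 1) = 123  ←
  z(6.818, 1.727) = 122.8
  z(0, 10.25) = 41
The maximum is at p = 7, q = 1.

(7, 1)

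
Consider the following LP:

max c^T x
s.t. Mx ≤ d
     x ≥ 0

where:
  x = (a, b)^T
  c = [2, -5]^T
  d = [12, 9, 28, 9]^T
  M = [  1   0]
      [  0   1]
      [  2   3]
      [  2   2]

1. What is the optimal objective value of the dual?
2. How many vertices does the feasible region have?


1. 9
2. 3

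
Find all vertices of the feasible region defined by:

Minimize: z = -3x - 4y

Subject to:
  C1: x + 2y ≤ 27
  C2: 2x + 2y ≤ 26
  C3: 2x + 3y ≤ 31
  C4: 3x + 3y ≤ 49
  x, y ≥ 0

(0, 0), (13, 0), (8, 5), (0, 10.33)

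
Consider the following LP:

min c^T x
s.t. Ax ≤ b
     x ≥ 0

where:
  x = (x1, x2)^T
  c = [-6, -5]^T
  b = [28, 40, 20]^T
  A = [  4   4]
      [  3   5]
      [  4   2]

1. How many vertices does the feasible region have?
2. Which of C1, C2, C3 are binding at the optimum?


1. 4
2. C1, C3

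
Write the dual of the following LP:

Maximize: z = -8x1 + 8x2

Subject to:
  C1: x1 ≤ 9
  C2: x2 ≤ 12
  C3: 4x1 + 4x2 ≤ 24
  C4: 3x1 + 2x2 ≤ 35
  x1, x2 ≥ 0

Primal max cᵀx s.t. Ax ≤ b, x ≥ 0  →  Dual min bᵀy s.t. Aᵀy ≥ c, y ≥ 0.

Minimize: z = 9y1 + 12y2 + 24y3 + 35y4

Subject to:
  y1 + 4y3 + 3y4 ≥ -8
  y2 + 4y3 + 2y4 ≥ 8
  y1, y2, y3, y4 ≥ 0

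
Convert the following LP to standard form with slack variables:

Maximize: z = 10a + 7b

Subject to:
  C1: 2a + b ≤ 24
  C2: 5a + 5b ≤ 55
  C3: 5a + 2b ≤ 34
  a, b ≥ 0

max z = 10a + 7b

s.t.
  2a + b + s1 = 24
  5a + 5b + s2 = 55
  5a + 2b + s3 = 34
  a, b, s1, s2, s3 ≥ 0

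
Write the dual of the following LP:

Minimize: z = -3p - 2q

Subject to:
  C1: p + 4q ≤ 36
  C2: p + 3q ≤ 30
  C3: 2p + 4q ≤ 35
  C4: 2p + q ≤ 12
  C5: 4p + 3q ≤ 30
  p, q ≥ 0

Primal min cᵀx s.t. Ax ≤ b, x ≥ 0  →  Dual max −bᵀy s.t. Aᵀy ≥ −c, y ≥ 0.

Maximize: z = -36y1 - 30y2 - 35y3 - 12y4 - 30y5

Subject to:
  y1 + y2 + 2y3 + 2y4 + 4y5 ≥ 3
  4y1 + 3y2 + 4y3 + y4 + 3y5 ≥ 2
  y1, y2, y3, y4, y5 ≥ 0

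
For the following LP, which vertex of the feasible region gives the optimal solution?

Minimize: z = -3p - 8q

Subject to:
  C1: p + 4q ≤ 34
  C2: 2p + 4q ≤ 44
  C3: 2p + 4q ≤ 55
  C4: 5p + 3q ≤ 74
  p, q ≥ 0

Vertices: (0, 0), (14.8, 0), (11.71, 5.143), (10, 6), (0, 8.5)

Evaluate the objective at each vertex of the feasible region:
  z(0, 0) = 0
  z(14.8, 0) = -44.4
  z(11.71, 5.143) = -76.29
  z(10, 6) = -78  ←
  z(0, 8.5) = -68
The minimum is at p = 10, q = 6.

(10, 6)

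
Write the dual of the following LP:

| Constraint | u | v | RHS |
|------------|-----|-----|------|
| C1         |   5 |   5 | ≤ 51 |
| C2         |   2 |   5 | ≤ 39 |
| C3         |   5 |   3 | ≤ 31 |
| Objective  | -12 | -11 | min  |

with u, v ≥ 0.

Primal min cᵀx s.t. Ax ≤ b, x ≥ 0  →  Dual max −bᵀy s.t. Aᵀy ≥ −c, y ≥ 0.

Maximize: z = -51y1 - 39y2 - 31y3

Subject to:
  5y1 + 2y2 + 5y3 ≥ 12
  5y1 + 5y2 + 3y3 ≥ 11
  y1, y2, y3 ≥ 0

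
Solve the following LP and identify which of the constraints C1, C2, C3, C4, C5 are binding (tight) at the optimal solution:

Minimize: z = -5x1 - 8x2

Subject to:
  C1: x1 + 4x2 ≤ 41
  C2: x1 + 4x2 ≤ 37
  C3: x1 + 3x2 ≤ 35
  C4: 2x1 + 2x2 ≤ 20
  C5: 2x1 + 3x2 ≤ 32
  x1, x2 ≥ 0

At x1 = 1, x2 = 9, compute slack b - a·x for each constraint:
  C1: 41 − 37 = 4  (slack)
  C2: 37 − 37 = 0  (binding)
  C3: 35 − 28 = 7  (slack)
  C4: 20 − 20 = 0  (binding)
  C5: 32 − 29 = 3  (slack)

Optimal: x1 = 1, x2 = 9
Binding: C2, C4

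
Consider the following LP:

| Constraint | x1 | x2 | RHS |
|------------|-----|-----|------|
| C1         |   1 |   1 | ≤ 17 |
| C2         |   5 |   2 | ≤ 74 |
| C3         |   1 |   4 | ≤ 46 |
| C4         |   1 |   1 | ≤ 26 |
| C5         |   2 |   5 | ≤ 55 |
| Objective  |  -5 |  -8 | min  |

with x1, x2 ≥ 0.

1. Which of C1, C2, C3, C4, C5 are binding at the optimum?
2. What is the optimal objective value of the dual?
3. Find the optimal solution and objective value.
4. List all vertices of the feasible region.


1. C1, C5
2. -106
3. x1 = 10, x2 = 7, z = -106
4. (0, 0), (14.8, 0), (13.33, 3.667), (10, 7), (0, 11)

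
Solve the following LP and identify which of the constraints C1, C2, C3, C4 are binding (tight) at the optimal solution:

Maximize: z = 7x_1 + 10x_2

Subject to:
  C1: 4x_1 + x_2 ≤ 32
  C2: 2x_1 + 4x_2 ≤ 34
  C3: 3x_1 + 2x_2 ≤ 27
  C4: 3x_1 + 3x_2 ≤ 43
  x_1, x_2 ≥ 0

At x_1 = 5, x_2 = 6, compute slack b - a·x for each constraint:
  C1: 32 − 26 = 6  (slack)
  C2: 34 − 34 = 0  (binding)
  C3: 27 − 27 = 0  (binding)
  C4: 43 − 33 = 10  (slack)

Optimal: x_1 = 5, x_2 = 6
Binding: C2, C3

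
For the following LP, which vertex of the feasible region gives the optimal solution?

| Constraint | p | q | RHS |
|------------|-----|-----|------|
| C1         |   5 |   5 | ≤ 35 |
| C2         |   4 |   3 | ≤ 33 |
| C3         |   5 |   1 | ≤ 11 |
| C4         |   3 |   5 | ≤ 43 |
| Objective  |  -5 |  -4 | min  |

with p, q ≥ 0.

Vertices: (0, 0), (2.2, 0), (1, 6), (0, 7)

Evaluate the objective at each vertex of the feasible region:
  z(0, 0) = 0
  z(2.2, 0) = -11
  z(1, 6) = -29  ←
  z(0, 7) = -28
The minimum is at p = 1, q = 6.

(1, 6)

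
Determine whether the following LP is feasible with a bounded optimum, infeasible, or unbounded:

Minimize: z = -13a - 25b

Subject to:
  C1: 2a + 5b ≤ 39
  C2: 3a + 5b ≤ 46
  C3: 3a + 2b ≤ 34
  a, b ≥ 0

Feasible with a bounded optimal solution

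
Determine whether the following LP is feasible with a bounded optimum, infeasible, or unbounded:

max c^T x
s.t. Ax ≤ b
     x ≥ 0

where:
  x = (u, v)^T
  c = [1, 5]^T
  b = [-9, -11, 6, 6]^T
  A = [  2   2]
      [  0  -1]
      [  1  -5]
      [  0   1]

Infeasible (no feasible solution exists)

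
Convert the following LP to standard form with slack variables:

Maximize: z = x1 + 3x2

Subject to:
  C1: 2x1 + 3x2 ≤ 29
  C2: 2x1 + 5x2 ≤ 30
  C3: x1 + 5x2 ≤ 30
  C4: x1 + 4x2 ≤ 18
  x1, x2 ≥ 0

max z = x1 + 3x2

s.t.
  2x1 + 3x2 + s1 = 29
  2x1 + 5x2 + s2 = 30
  x1 + 5x2 + s3 = 30
  x1 + 4x2 + s4 = 18
  x1, x2, s1, s2, s3, s4 ≥ 0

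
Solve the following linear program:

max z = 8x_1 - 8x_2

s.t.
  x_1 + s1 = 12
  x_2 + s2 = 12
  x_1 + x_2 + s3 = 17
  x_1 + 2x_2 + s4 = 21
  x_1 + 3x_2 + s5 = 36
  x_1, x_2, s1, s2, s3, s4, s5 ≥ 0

Evaluate the objective at each vertex of the feasible region:
  z(0, 0) = 0
  z(12, 0) = 96  ←
  z(12, 4.5) = 60
  z(0, 10.5) = -84
The maximum is at x_1 = 12, x_2 = 0.

x_1 = 12, x_2 = 0, z = 96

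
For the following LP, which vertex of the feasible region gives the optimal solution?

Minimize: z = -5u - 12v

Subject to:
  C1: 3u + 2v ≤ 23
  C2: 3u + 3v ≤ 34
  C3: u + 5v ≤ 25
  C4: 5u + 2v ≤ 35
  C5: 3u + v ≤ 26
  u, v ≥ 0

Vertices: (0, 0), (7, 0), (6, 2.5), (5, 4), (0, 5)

Evaluate the objective at each vertex of the feasible region:
  z(0, 0) = 0
  z(7, 0) = -35
  z(6, 2.5) = -60
  z(5, 4) = -73  ←
  z(0, 5) = -60
The minimum is at u = 5, v = 4.

(5, 4)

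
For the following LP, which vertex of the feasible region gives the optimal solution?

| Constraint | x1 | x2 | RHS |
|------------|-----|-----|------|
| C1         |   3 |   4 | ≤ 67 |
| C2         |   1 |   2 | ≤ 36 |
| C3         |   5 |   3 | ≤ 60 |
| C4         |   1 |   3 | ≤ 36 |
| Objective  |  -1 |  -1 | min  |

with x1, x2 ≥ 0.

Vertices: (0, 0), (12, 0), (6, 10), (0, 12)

Evaluate the objective at each vertex of the feasible region:
  z(0, 0) = 0
  z(12, 0) = -12
  z(6, 10) = -16  ←
  z(0, 12) = -12
The minimum is at x1 = 6, x2 = 10.

(6, 10)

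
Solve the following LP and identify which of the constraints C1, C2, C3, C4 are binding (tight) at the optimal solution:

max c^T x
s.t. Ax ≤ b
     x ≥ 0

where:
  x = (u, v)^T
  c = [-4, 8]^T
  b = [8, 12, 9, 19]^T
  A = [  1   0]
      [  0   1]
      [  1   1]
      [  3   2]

At u = 0, v = 9, compute slack b - a·x for each constraint:
  C1: 8 − 0 = 8  (slack)
  C2: 12 − 9 = 3  (slack)
  C3: 9 − 9 = 0  (binding)
  C4: 19 − 18 = 1  (slack)

Optimal: u = 0, v = 9
Binding: C3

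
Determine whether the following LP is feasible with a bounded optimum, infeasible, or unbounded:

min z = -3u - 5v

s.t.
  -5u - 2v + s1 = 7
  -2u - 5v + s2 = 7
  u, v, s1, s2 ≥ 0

Unbounded (objective can decrease without bound)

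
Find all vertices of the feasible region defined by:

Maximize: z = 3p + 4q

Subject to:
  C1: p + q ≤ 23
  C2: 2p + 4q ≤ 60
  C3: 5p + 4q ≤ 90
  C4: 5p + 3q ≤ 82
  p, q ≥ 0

(0, 0), (16.4, 0), (11.6, 8), (10, 10), (0, 15)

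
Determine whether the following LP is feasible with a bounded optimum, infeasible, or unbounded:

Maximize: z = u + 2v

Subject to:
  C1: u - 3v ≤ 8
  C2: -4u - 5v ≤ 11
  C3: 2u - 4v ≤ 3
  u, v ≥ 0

Unbounded (objective can increase without bound)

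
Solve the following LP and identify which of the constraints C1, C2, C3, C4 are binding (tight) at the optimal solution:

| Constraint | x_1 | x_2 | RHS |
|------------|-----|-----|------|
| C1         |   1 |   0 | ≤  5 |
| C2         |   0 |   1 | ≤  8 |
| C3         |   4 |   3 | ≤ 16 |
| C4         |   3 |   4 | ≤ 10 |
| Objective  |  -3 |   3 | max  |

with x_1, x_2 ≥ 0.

At x_1 = 0, x_2 = 2.5, compute slack b - a·x for each constraint:
  C1: 5 − 0 = 5  (slack)
  C2: 8 − 2.5 = 5.5  (slack)
  C3: 16 − 7.5 = 8.5  (slack)
  C4: 10 − 10 = 0  (binding)

Optimal: x_1 = 0, x_2 = 2.5
Binding: C4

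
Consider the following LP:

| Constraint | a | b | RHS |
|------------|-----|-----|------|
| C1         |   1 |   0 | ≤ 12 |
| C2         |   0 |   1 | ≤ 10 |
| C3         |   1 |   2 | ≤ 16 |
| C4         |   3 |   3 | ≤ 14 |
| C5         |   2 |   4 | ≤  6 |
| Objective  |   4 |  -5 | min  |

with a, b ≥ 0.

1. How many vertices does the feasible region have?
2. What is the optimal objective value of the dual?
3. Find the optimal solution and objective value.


1. 3
2. -7.5
3. a = 0, b = 1.5, z = -7.5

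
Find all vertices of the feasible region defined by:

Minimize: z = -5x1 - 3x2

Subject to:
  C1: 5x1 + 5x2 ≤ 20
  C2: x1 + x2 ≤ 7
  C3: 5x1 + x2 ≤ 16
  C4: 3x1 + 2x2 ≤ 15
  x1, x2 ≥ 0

(0, 0), (3.2, 0), (3, 1), (0, 4)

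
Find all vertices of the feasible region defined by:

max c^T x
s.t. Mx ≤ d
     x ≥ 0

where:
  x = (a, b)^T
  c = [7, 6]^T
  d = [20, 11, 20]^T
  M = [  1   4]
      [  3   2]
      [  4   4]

(0, 0), (3.667, 0), (1, 4), (0, 5)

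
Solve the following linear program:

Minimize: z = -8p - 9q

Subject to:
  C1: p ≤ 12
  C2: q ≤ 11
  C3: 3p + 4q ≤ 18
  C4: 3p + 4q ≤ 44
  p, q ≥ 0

Evaluate the objective at each vertex of the feasible region:
  z(0, 0) = 0
  z(6, 0) = -48  ←
  z(0, 4.5) = -40.5
The minimum is at p = 6, q = 0.

p = 6, q = 0, z = -48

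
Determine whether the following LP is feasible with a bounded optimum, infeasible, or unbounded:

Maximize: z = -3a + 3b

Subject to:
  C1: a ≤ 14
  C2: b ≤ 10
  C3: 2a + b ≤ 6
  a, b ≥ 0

Feasible with a bounded optimal solution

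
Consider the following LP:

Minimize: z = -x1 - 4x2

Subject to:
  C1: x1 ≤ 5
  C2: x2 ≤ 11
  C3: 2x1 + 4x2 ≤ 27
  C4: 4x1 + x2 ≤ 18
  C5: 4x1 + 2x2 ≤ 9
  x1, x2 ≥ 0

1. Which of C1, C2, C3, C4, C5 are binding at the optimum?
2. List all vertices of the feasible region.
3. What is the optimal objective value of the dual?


1. C5
2. (0, 0), (2.25, 0), (0, 4.5)
3. -18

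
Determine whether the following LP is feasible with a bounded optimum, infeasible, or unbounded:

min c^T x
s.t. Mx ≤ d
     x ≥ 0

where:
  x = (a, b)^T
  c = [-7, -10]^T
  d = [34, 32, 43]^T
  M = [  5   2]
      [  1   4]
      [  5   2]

Feasible with a bounded optimal solution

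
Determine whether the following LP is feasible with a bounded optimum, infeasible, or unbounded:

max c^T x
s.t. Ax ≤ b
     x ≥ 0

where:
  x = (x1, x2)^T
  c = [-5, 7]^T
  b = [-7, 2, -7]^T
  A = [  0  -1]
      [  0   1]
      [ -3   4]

Infeasible (no feasible solution exists)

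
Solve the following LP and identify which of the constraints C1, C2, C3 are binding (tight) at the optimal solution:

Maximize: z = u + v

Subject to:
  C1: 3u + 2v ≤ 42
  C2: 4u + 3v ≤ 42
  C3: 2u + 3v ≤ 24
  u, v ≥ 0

At u = 9, v = 2, compute slack b - a·x for each constraint:
  C1: 42 − 31 = 11  (slack)
  C2: 42 − 42 = 0  (binding)
  C3: 24 − 24 = 0  (binding)

Optimal: u = 9, v = 2
Binding: C2, C3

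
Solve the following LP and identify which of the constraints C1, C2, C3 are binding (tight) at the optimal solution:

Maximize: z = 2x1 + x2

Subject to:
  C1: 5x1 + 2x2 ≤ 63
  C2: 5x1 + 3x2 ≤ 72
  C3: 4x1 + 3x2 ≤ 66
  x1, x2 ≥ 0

At x1 = 9, x2 = 9, compute slack b - a·x for each constraint:
  C1: 63 − 63 = 0  (binding)
  C2: 72 − 72 = 0  (binding)
  C3: 66 − 63 = 3  (slack)

Optimal: x1 = 9, x2 = 9
Binding: C1, C2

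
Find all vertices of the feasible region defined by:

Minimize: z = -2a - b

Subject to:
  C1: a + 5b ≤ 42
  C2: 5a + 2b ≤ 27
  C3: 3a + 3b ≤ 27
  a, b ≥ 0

(0, 0), (5.4, 0), (3, 6), (0.75, 8.25), (0, 8.4)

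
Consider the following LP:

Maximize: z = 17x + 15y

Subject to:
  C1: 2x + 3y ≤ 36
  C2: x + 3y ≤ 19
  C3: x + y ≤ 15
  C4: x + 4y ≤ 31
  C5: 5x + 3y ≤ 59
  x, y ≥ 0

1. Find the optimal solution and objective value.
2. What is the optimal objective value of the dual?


1. x = 10, y = 3, z = 215
2. 215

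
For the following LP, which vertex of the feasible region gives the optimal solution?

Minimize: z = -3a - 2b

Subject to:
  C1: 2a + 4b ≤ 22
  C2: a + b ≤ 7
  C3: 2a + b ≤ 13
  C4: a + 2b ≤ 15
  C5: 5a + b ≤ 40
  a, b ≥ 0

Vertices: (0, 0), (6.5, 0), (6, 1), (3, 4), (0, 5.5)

Evaluate the objective at each vertex of the feasible region:
  z(0, 0) = 0
  z(6.5, 0) = -19.5
  z(6, 1) = -20  ←
  z(3, 4) = -17
  z(0, 5.5) = -11
The minimum is at a = 6, b = 1.

(6, 1)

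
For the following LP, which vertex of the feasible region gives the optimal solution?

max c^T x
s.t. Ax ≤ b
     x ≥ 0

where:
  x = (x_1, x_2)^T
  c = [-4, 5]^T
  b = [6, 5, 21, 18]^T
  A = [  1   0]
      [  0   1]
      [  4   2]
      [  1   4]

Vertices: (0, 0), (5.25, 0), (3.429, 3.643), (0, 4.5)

Evaluate the objective at each vertex of the feasible region:
  z(0, 0) = 0
  z(5.25, 0) = -21
  z(3.429, 3.643) = 4.5
  z(0, 4.5) = 22.5  ←
The maximum is at x_1 = 0, x_2 = 4.5.

(0, 4.5)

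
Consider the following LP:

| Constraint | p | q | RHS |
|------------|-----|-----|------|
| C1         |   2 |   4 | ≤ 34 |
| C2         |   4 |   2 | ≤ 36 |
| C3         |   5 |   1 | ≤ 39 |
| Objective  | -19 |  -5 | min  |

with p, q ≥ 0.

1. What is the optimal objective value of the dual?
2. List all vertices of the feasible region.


1. -153
2. (0, 0), (7.8, 0), (7, 4), (6.333, 5.333), (0, 8.5)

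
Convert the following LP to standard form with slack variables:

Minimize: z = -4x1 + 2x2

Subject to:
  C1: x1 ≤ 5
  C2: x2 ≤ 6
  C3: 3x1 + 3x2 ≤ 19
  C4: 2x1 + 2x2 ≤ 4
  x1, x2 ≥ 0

min z = -4x1 + 2x2

s.t.
  x1 + s1 = 5
  x2 + s2 = 6
  3x1 + 3x2 + s3 = 19
  2x1 + 2x2 + s4 = 4
  x1, x2, s1, s2, s3, s4 ≥ 0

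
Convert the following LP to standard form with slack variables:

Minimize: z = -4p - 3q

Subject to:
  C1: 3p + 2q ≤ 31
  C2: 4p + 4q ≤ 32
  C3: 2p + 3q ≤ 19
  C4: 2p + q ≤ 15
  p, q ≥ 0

min z = -4p - 3q

s.t.
  3p + 2q + s1 = 31
  4p + 4q + s2 = 32
  2p + 3q + s3 = 19
  2p + q + s4 = 15
  p, q, s1, s2, s3, s4 ≥ 0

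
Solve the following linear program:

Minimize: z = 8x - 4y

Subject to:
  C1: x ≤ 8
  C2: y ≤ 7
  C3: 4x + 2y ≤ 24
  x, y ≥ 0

Evaluate the objective at each vertex of the feasible region:
  z(0, 0) = 0
  z(6, 0) = 48
  z(2.5, 7) = -8
  z(0, 7) = -28  ←
The minimum is at x = 0, y = 7.

x = 0, y = 7, z = -28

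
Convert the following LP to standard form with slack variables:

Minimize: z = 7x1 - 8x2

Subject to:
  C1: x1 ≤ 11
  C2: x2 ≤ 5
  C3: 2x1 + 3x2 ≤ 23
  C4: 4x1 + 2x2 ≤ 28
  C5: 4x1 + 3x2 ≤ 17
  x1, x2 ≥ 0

min z = 7x1 - 8x2

s.t.
  x1 + s1 = 11
  x2 + s2 = 5
  2x1 + 3x2 + s3 = 23
  4x1 + 2x2 + s4 = 28
  4x1 + 3x2 + s5 = 17
  x1, x2, s1, s2, s3, s4, s5 ≥ 0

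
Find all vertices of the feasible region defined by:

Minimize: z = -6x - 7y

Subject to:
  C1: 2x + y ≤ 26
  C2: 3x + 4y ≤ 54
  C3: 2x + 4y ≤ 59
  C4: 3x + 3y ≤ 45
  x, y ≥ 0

(0, 0), (13, 0), (11, 4), (6, 9), (0, 13.5)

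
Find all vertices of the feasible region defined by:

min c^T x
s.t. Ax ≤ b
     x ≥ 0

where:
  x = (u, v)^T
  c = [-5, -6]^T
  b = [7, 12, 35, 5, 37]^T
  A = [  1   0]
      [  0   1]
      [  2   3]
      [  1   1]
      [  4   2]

(0, 0), (5, 0), (0, 5)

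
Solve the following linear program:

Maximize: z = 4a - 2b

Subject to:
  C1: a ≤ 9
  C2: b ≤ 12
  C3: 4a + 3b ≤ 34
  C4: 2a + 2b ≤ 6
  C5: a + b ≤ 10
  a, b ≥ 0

Evaluate the objective at each vertex of the feasible region:
  z(0, 0) = 0
  z(3, 0) = 12  ←
  z(0, 3) = -6
The maximum is at a = 3, b = 0.

a = 3, b = 0, z = 12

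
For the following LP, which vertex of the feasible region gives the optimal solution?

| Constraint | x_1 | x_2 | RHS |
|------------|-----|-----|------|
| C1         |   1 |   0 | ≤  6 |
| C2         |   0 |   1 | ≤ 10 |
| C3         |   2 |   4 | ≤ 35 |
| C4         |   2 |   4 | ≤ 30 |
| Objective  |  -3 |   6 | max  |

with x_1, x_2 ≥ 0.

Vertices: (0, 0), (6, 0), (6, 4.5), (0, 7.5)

Evaluate the objective at each vertex of the feasible region:
  z(0, 0) = 0
  z(6, 0) = -18
  z(6, 4.5) = 9
  z(0, 7.5) = 45  ←
The maximum is at x_1 = 0, x_2 = 7.5.

(0, 7.5)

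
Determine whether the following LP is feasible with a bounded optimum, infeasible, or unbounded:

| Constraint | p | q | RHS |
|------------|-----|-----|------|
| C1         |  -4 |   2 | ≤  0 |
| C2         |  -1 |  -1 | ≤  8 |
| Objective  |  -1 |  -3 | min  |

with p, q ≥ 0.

Unbounded (objective can decrease without bound)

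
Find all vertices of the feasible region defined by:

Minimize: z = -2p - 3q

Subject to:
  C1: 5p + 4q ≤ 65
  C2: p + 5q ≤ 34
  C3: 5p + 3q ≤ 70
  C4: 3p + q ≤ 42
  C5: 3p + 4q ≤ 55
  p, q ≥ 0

(0, 0), (13, 0), (9, 5), (0, 6.8)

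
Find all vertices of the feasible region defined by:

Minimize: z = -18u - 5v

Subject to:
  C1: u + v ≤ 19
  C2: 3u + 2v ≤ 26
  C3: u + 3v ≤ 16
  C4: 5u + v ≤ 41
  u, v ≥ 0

(0, 0), (8.2, 0), (8, 1), (6.571, 3.143), (0, 5.333)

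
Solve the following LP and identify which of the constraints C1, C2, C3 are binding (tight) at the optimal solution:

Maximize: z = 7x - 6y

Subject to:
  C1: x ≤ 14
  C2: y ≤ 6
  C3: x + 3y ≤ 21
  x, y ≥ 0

At x = 14, y = 0, compute slack b - a·x for each constraint:
  C1: 14 − 14 = 0  (binding)
  C2: 6 − 0 = 6  (slack)
  C3: 21 − 14 = 7  (slack)

Optimal: x = 14, y = 0
Binding: C1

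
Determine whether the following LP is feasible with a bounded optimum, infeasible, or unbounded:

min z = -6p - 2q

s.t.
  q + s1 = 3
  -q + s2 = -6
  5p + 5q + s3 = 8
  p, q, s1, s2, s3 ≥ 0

Infeasible (no feasible solution exists)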